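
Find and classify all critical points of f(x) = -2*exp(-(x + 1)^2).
f'(x) = 4*(x + 1)*exp(-(x + 1)^2)

Solve f'(x) = 0:
  f'(x) = (4*x + 4)·exp(-(x + 1)^2) and exp(-(x + 1)^2) > 0 for every x, so f'(x) = 0 ⇔ 4*x + 4 = 0.
  Factor: 4*x + 4 = 4*(x + 1) = 0.
  ⇒ x = -1

f''(x) = 4*(1 - 2*(x + 1)^2)*exp(-(x + 1)^2)
Second-derivative test at each critical point:
  f''(-1) = 4 > 0 → local minimum

Critical points: x = -1 (local minimum)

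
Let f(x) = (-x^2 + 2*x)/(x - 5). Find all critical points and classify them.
f'(x) = (-x^2 + 10*x - 10)/(x^2 - 10*x + 25)

Solve f'(x) = 0:
  f'(x) = -(x^2 - 10*x + 10)/(x - 5)^2; the denominator is positive wherever f is defined, so f'(x) = 0 ⇔ -x^2 + 10*x - 10 = 0.
  x^2 - 10*x + 10 = 0 has no rational roots; quadratic formula: x = (10 ± √60)/2.
  ⇒ x = 5 - sqrt(15) ≈ 1.1270, sqrt(15) + 5 ≈ 8.8730

f''(x) = -30/(x^3 - 15*x^2 + 75*x - 125)
Second-derivative test at each critical point:
  f''(1.1270) = 0.5164 > 0 → local minimum
  f''(8.8730) = -0.5164 < 0 → local maximum

Critical points: x = 5 - sqrt(15) ≈ 1.1270 (local minimum); x = sqrt(15) + 5 ≈ 8.8730 (local maximum)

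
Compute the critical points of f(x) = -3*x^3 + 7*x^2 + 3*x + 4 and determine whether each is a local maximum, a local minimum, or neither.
f'(x) = -9*x^2 + 14*x + 3

Solve f'(x) = 0:
  9*x^2 - 14*x - 3 = 0 has no rational roots; quadratic formula: x = (14 ± √304)/18.
  ⇒ x = 7/9 - 2*sqrt(19)/9 ≈ -0.1909, 7/9 + 2*sqrt(19)/9 ≈ 1.7464

f''(x) = 14 - 18*x
Second-derivative test at each critical point:
  f''(-0.1909) = 17.4356 > 0 → local minimum
  f''(1.7464) = -17.4356 < 0 → local maximum

Critical points: x = 7/9 - 2*sqrt(19)/9 ≈ -0.1909 (local minimum); x = 7/9 + 2*sqrt(19)/9 ≈ 1.7464 (local maximum)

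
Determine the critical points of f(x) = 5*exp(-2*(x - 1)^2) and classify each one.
f'(x) = 20*(1 - x)*exp(-2*(x - 1)^2)

Solve f'(x) = 0:
  f'(x) = (20 - 20*x)·exp(-2*(x - 1)^2) and exp(-2*(x - 1)^2) > 0 for every x, so f'(x) = 0 ⇔ 20 - 20*x = 0.
  Factor: 20 - 20*x = -20*(x - 1) = 0.
  ⇒ x = 1

f''(x) = 20*(4*(x - 1)^2 - 1)*exp(-2*(x - 1)^2)
Second-derivative test at each critical point:
  f''(1) = -20 < 0 → local maximum

Critical points: x = 1 (local maximum)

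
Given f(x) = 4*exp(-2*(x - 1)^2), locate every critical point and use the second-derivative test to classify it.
f'(x) = 16*(1 - x)*exp(-2*(x - 1)^2)

Solve f'(x) = 0:
  f'(x) = (16 - 16*x)·exp(-2*(x - 1)^2) and exp(-2*(x - 1)^2) > 0 for every x, so f'(x) = 0 ⇔ 16 - 16*x = 0.
  Factor: 16 - 16*x = -16*(x - 1) = 0.
  ⇒ x = 1

f''(x) = 16*(4*(x - 1)^2 - 1)*exp(-2*(x - 1)^2)
Second-derivative test at each critical point:
  f''(1) = -16 < 0 → local maximum

Critical points: x = 1 (local maximum)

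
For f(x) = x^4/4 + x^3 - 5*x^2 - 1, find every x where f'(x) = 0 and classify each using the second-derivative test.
f'(x) = x*(x^2 + 3*x - 10)

Solve f'(x) = 0:
  Factor: x^3 + 3*x^2 - 10*x = x*(x - 2)*(x + 5) = 0.
  ⇒ x = -5, 0, 2

f''(x) = 3*x^2 + 6*x - 10
Second-derivative test at each critical point:
  f''(-5) = 35 > 0 → local minimum
  f''(0) = -10 < 0 → local maximum
  f''(2) = 14 > 0 → local minimum

Critical points: x = -5 (local minimum); x = 0 (local maximum); x = 2 (local minimum)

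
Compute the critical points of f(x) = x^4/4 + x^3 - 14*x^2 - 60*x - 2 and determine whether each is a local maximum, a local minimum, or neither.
f'(x) = x^3 + 3*x^2 - 28*x - 60

Solve f'(x) = 0:
  Factor: x^3 + 3*x^2 - 28*x - 60 = (x - 5)*(x + 2)*(x + 6) = 0.
  ⇒ x = -6, -2, 5

f''(x) = 3*x^2 + 6*x - 28
Second-derivative test at each critical point:
  f''(-6) = 44 > 0 → local minimum
  f''(-2) = -28 < 0 → local maximum
  f''(5) = 77 > 0 → local minimum

Critical points: x = -6 (local minimum); x = -2 (local maximum); x = 5 (local minimum)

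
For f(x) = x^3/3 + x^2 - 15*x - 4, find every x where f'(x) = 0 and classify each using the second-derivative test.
f'(x) = x^2 + 2*x - 15

Solve f'(x) = 0:
  Factor: x^2 + 2*x - 15 = (x - 3)*(x + 5) = 0.
  ⇒ x = -5, 3

f''(x) = 2*x + 2
Second-derivative test at each critical point:
  f''(-5) = -8 < 0 → local maximum
  f''(3) = 8 > 0 → local minimum

Critical points: x = -5 (local maximum); x = 3 (local minimum)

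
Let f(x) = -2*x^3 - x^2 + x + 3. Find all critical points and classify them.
f'(x) = -6*x^2 - 2*x + 1

Solve f'(x) = 0:
  6*x^2 + 2*x - 1 = 0 has no rational roots; quadratic formula: x = (-2 ± √28)/12.
  ⇒ x = -sqrt(7)/6 - 1/6 ≈ -0.6076, -1/6 + sqrt(7)/6 ≈ 0.2743

f''(x) = -12*x - 2
Second-derivative test at each critical point:
  f''(-0.6076) = 5.2915 > 0 → local minimum
  f''(0.2743) = -5.2915 < 0 → local maximum

Critical points: x = -sqrt(7)/6 - 1/6 ≈ -0.6076 (local minimum); x = -1/6 + sqrt(7)/6 ≈ 0.2743 (local maximum)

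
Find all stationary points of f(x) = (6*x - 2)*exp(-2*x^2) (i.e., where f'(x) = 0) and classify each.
f'(x) = 2*(-4*x*(3*x - 1) + 3)*exp(-2*x^2)

Solve f'(x) = 0:
  f'(x) = (-24*x^2 + 8*x + 6)·exp(-2*x^2) and exp(-2*x^2) > 0 for every x, so f'(x) = 0 ⇔ -24*x^2 + 8*x + 6 = 0.
  Factor: -24*x^2 + 8*x + 6 = -2*(12*x^2 - 4*x - 3); 12*x^2 - 4*x - 3 = 0 has no rational roots; quadratic formula: x = (4 ± √160)/24.
  ⇒ x = 1/6 - sqrt(10)/6 ≈ -0.3604, 1/6 + sqrt(10)/6 ≈ 0.6937

f''(x) = 8*(4*x^2*(3*x - 1) - 9*x + 1)*exp(-2*x^2)
Second-derivative test at each critical point:
  f''(-0.3604) = 19.5112 > 0 → local minimum
  f''(0.6937) = -9.6626 < 0 → local maximum

Critical points: x = 1/6 - sqrt(10)/6 ≈ -0.3604 (local minimum); x = 1/6 + sqrt(10)/6 ≈ 0.6937 (local maximum)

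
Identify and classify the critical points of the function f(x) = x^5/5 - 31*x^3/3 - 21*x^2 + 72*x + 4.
f'(x) = x^4 - 31*x^2 - 42*x + 72

Solve f'(x) = 0:
  Factor: x^4 - 31*x^2 - 42*x + 72 = (x - 6)*(x - 1)*(x + 3)*(x + 4) = 0.
  ⇒ x = -4, -3, 1, 6

f''(x) = 4*x^3 - 62*x - 42
Second-derivative test at each critical point:
  f''(-4) = -50 < 0 → local maximum
  f''(-3) = 36 > 0 → local minimum
  f''(1) = -100 < 0 → local maximum
  f''(6) = 450 > 0 → local minimum

Critical points: x = -4 (local maximum); x = -3 (local minimum); x = 1 (local maximum); x = 6 (local minimum)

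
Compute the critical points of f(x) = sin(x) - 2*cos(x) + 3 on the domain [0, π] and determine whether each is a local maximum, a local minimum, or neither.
f'(x) = 2*sin(x) + cos(x)

Solve f'(x) = 0 on [0, π]:
  f'(x) = 0 ⇔ cos(x) = -2*sin(x) ⇔ tan(x) = -1/2, i.e. x = arctan(-1/2) + nπ; keep the solutions lying in [0, π].
  ⇒ x = pi - atan(1/2) ≈ 2.6779

f''(x) = -sin(x) + 2*cos(x)
Second-derivative test at each critical point:
  f''(2.6779) = -2.2361 < 0 → local maximum

Critical points: x = pi - atan(1/2) ≈ 2.6779 (local maximum)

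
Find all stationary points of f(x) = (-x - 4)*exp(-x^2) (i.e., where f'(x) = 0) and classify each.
f'(x) = (2*x*(x + 4) - 1)*exp(-x^2)

Solve f'(x) = 0:
  f'(x) = (2*x^2 + 8*x - 1)·exp(-x^2) and exp(-x^2) > 0 for every x, so f'(x) = 0 ⇔ 2*x^2 + 8*x - 1 = 0.
  2*x^2 + 8*x - 1 = 0 has no rational roots; quadratic formula: x = (-8 ± √72)/4.
  ⇒ x = -3*sqrt(2)/2 - 2 ≈ -4.1213, -2 + 3*sqrt(2)/2 ≈ 0.1213

f''(x) = 2*(-2*x^2*(x + 4) + 3*x + 4)*exp(-x^2)
Second-derivative test at each critical point:
  f''(-4.1213) = -3.565e-07 < 0 → local maximum
  f''(0.1213) = 8.3613 > 0 → local minimum

Critical points: x = -3*sqrt(2)/2 - 2 ≈ -4.1213 (local maximum); x = -2 + 3*sqrt(2)/2 ≈ 0.1213 (local minimum)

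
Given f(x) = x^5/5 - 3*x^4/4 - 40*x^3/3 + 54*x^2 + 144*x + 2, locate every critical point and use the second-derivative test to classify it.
f'(x) = x^4 - 3*x^3 - 40*x^2 + 108*x + 144

Solve f'(x) = 0:
  Factor: x^4 - 3*x^3 - 40*x^2 + 108*x + 144 = (x - 6)*(x - 4)*(x + 1)*(x + 6) = 0.
  ⇒ x = -6, -1, 4, 6

f''(x) = 4*x^3 - 9*x^2 - 80*x + 108
Second-derivative test at each critical point:
  f''(-6) = -600 < 0 → local maximum
  f''(-1) = 175 > 0 → local minimum
  f''(4) = -100 < 0 → local maximum
  f''(6) = 168 > 0 → local minimum

Critical points: x = -6 (local maximum); x = -1 (local minimum); x = 4 (local maximum); x = 6 (local minimum)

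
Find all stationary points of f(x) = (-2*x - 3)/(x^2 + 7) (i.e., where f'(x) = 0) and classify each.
f'(x) = 2*(x^2 + 3*x - 7)/(x^4 + 14*x^2 + 49)

Solve f'(x) = 0:
  f'(x) = 2*(x^2 + 3*x - 7)/(x^2 + 7)^2; the denominator is positive wherever f is defined, so f'(x) = 0 ⇔ 2*x^2 + 6*x - 14 = 0.
  Factor: 2*x^2 + 6*x - 14 = 2*(x^2 + 3*x - 7); x^2 + 3*x - 7 = 0 has no rational roots; quadratic formula: x = (-3 ± √37)/2.
  ⇒ x = -sqrt(37)/2 - 3/2 ≈ -4.5414, -3/2 + sqrt(37)/2 ≈ 1.5414

f''(x) = 2*(-4*x^2*(2*x + 3) + 3*(2*x + 1)*(x^2 + 7))/(x^2 + 7)^3
Second-derivative test at each critical point:
  f''(-4.5414) = -0.0159 < 0 → local maximum
  f''(1.5414) = 0.1384 > 0 → local minimum

Critical points: x = -sqrt(37)/2 - 3/2 ≈ -4.5414 (local maximum); x = -3/2 + sqrt(37)/2 ≈ 1.5414 (local minimum)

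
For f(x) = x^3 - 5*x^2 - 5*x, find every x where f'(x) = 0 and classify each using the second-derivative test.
f'(x) = 3*x^2 - 10*x - 5

Solve f'(x) = 0:
  3*x^2 - 10*x - 5 = 0 has no rational roots; quadratic formula: x = (10 ± √160)/6.
  ⇒ x = 5/3 - 2*sqrt(10)/3 ≈ -0.4415, 5/3 + 2*sqrt(10)/3 ≈ 3.7749

f''(x) = 6*x - 10
Second-derivative test at each critical point:
  f''(-0.4415) = -12.6491 < 0 → local maximum
  f''(3.7749) = 12.6491 > 0 → local minimum

Critical points: x = 5/3 - 2*sqrt(10)/3 ≈ -0.4415 (local maximum); x = 5/3 + 2*sqrt(10)/3 ≈ 3.7749 (local minimum)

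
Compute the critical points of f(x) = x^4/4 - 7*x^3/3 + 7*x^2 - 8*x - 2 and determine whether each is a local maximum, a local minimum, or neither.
f'(x) = x^3 - 7*x^2 + 14*x - 8

Solve f'(x) = 0:
  Factor: x^3 - 7*x^2 + 14*x - 8 = (x - 4)*(x - 2)*(x - 1) = 0.
  ⇒ x = 1, 2, 4

f''(x) = 3*x^2 - 14*x + 14
Second-derivative test at each critical point:
  f''(1) = 3 > 0 → local minimum
  f''(2) = -2 < 0 → local maximum
  f''(4) = 6 > 0 → local minimum

Critical points: x = 1 (local minimum); x = 2 (local maximum); x = 4 (local minimum)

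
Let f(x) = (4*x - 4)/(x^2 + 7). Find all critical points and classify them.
f'(x) = 4*(x^2 - 2*x*(x - 1) + 7)/(x^2 + 7)^2

Solve f'(x) = 0:
  f'(x) = -4*(x^2 - 2*x - 7)/(x^2 + 7)^2; the denominator is positive wherever f is defined, so f'(x) = 0 ⇔ -4*x^2 + 8*x + 28 = 0.
  Factor: -4*x^2 + 8*x + 28 = -4*(x^2 - 2*x - 7); x^2 - 2*x - 7 = 0 has no rational roots; quadratic formula: x = (2 ± √32)/2.
  ⇒ x = 1 - 2*sqrt(2) ≈ -1.8284, 1 + 2*sqrt(2) ≈ 3.8284

f''(x) = 8*(4*x^2*(x - 1) + (1 - 3*x)*(x^2 + 7))/(x^2 + 7)^3
Second-derivative test at each critical point:
  f''(-1.8284) = 0.2115 > 0 → local minimum
  f''(3.8284) = -0.0482 < 0 → local maximum

Critical points: x = 1 - 2*sqrt(2) ≈ -1.8284 (local minimum); x = 1 + 2*sqrt(2) ≈ 3.8284 (local maximum)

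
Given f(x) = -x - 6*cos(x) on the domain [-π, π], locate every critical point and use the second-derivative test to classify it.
f'(x) = 6*sin(x) - 1

Solve f'(x) = 0 on [-π, π]:
  f'(x) = 0 ⇔ sin(x) = 1/6, i.e. x = arcsin(1/6) + 2nπ or x = π − arcsin(1/6) + 2nπ; keep the solutions lying in [-π, π].
  ⇒ x = asin(1/6) ≈ 0.1674, pi - asin(1/6) ≈ 2.9741

f''(x) = 6*cos(x)
Second-derivative test at each critical point:
  f''(0.1674) = 5.9161 > 0 → local minimum
  f''(2.9741) = -5.9161 < 0 → local maximum

Critical points: x = asin(1/6) ≈ 0.1674 (local minimum); x = pi - asin(1/6) ≈ 2.9741 (local maximum)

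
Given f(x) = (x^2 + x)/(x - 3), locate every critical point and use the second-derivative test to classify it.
f'(x) = (x^2 - 6*x - 3)/(x^2 - 6*x + 9)

Solve f'(x) = 0:
  f'(x) = (x^2 - 6*x - 3)/(x - 3)^2; the denominator is positive wherever f is defined, so f'(x) = 0 ⇔ x^2 - 6*x - 3 = 0.
  x^2 - 6*x - 3 = 0 has no rational roots; quadratic formula: x = (6 ± √48)/2.
  ⇒ x = 3 - 2*sqrt(3) ≈ -0.4641, 3 + 2*sqrt(3) ≈ 6.4641

f''(x) = 24/(x^3 - 9*x^2 + 27*x - 27)
Second-derivative test at each critical point:
  f''(-0.4641) = -0.5774 < 0 → local maximum
  f''(6.4641) = 0.5774 > 0 → local minimum

Critical points: x = 3 - 2*sqrt(3) ≈ -0.4641 (local maximum); x = 3 + 2*sqrt(3) ≈ 6.4641 (local minimum)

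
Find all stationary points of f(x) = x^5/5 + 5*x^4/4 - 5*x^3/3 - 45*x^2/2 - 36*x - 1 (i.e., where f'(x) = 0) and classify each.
f'(x) = x^4 + 5*x^3 - 5*x^2 - 45*x - 36

Solve f'(x) = 0:
  Factor: x^4 + 5*x^3 - 5*x^2 - 45*x - 36 = (x - 3)*(x + 1)*(x + 3)*(x + 4) = 0.
  ⇒ x = -4, -3, -1, 3

f''(x) = 4*x^3 + 15*x^2 - 10*x - 45
Second-derivative test at each critical point:
  f''(-4) = -21 < 0 → local maximum
  f''(-3) = 12 > 0 → local minimum
  f''(-1) = -24 < 0 → local maximum
  f''(3) = 168 > 0 → local minimum

Critical points: x = -4 (local maximum); x = -3 (local minimum); x = -1 (local maximum); x = 3 (local minimum)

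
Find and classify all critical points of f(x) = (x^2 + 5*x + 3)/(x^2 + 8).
f'(x) = 5*(-x^2 + 2*x + 8)/(x^4 + 16*x^2 + 64)

Solve f'(x) = 0:
  f'(x) = -5*(x - 4)*(x + 2)/(x^2 + 8)^2; the denominator is positive wherever f is defined, so f'(x) = 0 ⇔ -5*x^2 + 10*x + 40 = 0.
  Factor: -5*x^2 + 10*x + 40 = -5*(x - 4)*(x + 2) = 0.
  ⇒ x = -2, 4

f''(x) = 10*(x^3 - 3*x^2 - 24*x + 8)/(x^6 + 24*x^4 + 192*x^2 + 512)
Second-derivative test at each critical point:
  f''(-2) = 5/24 > 0 → local minimum
  f''(4) = -5/96 < 0 → local maximum

Critical points: x = -2 (local minimum); x = 4 (local maximum)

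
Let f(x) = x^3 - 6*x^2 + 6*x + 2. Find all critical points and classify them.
f'(x) = 3*x^2 - 12*x + 6

Solve f'(x) = 0:
  Factor: 3*x^2 - 12*x + 6 = 3*(x^2 - 4*x + 2); x^2 - 4*x + 2 = 0 has no rational roots; quadratic formula: x = (4 ± √8)/2.
  ⇒ x = 2 - sqrt(2) ≈ 0.5858, sqrt(2) + 2 ≈ 3.4142

f''(x) = 6*x - 12
Second-derivative test at each critical point:
  f''(0.5858) = -8.4853 < 0 → local maximum
  f''(3.4142) = 8.4853 > 0 → local minimum

Critical points: x = 2 - sqrt(2) ≈ 0.5858 (local maximum); x = sqrt(2) + 2 ≈ 3.4142 (local minimum)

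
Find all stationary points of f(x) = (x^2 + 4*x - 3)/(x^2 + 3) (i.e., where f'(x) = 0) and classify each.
f'(x) = 4*(-x^2 + 3*x + 3)/(x^4 + 6*x^2 + 9)

Solve f'(x) = 0:
  f'(x) = -4*(x^2 - 3*x - 3)/(x^2 + 3)^2; the denominator is positive wherever f is defined, so f'(x) = 0 ⇔ -4*x^2 + 12*x + 12 = 0.
  Factor: -4*x^2 + 12*x + 12 = -4*(x^2 - 3*x - 3); x^2 - 3*x - 3 = 0 has no rational roots; quadratic formula: x = (3 ± √21)/2.
  ⇒ x = 3/2 - sqrt(21)/2 ≈ -0.7913, 3/2 + sqrt(21)/2 ≈ 3.7913

f''(x) = 4*(2*x^3 - 9*x^2 - 18*x + 9)/(x^6 + 9*x^4 + 27*x^2 + 27)
Second-derivative test at each critical point:
  f''(-0.7913) = 1.3941 > 0 → local minimum
  f''(3.7913) = -0.0607 < 0 → local maximum

Critical points: x = 3/2 - sqrt(21)/2 ≈ -0.7913 (local minimum); x = 3/2 + sqrt(21)/2 ≈ 3.7913 (local maximum)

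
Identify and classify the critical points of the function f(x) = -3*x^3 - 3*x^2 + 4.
f'(x) = 3*x*(-3*x - 2)

Solve f'(x) = 0:
  Factor: -9*x^2 - 6*x = -3*x*(3*x + 2) = 0.
  ⇒ x = -2/3, 0

f''(x) = -18*x - 6
Second-derivative test at each critical point:
  f''(-2/3) = 6 > 0 → local minimum
  f''(0) = -6 < 0 → local maximum

Critical points: x = -2/3 (local minimum); x = 0 (local maximum)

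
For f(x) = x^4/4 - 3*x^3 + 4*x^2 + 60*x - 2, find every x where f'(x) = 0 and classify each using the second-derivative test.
f'(x) = x^3 - 9*x^2 + 8*x + 60

Solve f'(x) = 0:
  Factor: x^3 - 9*x^2 + 8*x + 60 = (x - 6)*(x - 5)*(x + 2) = 0.
  ⇒ x = -2, 5, 6

f''(x) = 3*x^2 - 18*x + 8
Second-derivative test at each critical point:
  f''(-2) = 56 > 0 → local minimum
  f''(5) = -7 < 0 → local maximum
  f''(6) = 8 > 0 → local minimum

Critical points: x = -2 (local minimum); x = 5 (local maximum); x = 6 (local minimum)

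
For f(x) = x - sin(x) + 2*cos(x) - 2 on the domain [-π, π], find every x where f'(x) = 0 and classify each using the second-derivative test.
f'(x) = -2*sin(x) - cos(x) + 1

Solve f'(x) = 0 on [-π, π]:
  f'(x) = 0 ⇔ -2*sin(x) - cos(x) = -1. Write the left side as R·cos(x + φ) with R = √((-1)² + 2²) = sqrt(5), cos φ = -sqrt(5)/5, sin φ = 2*sqrt(5)/5; then cos(x + φ) = -sqrt(5)/5. Solve for x and keep the solutions lying in [-π, π].
  ⇒ x = 0, pi - atan(4/3) ≈ 2.2143

f''(x) = sin(x) - 2*cos(x)
Second-derivative test at each critical point:
  f''(0) = -2 < 0 → local maximum
  f''(2.2143) = 2 > 0 → local minimum

Critical points: x = 0 (local maximum); x = pi - atan(4/3) ≈ 2.2143 (local minimum)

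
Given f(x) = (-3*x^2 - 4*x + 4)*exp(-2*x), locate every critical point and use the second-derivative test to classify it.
f'(x) = 2*(3*x^2 + x - 6)*exp(-2*x)

Solve f'(x) = 0:
  f'(x) = (6*x^2 + 2*x - 12)·exp(-2*x) and exp(-2*x) > 0 for every x, so f'(x) = 0 ⇔ 6*x^2 + 2*x - 12 = 0.
  Factor: 6*x^2 + 2*x - 12 = 2*(3*x^2 + x - 6); 3*x^2 + x - 6 = 0 has no rational roots; quadratic formula: x = (-1 ± √73)/6.
  ⇒ x = -sqrt(73)/6 - 1/6 ≈ -1.5907, -1/6 + sqrt(73)/6 ≈ 1.2573

f''(x) = 2*(-6*x^2 + 4*x + 13)*exp(-2*x)
Second-derivative test at each critical point:
  f''(-1.5907) = -411.4599 < 0 → local maximum
  f''(1.2573) = 1.3822 > 0 → local minimum

Critical points: x = -sqrt(73)/6 - 1/6 ≈ -1.5907 (local maximum); x = -1/6 + sqrt(73)/6 ≈ 1.2573 (local minimum)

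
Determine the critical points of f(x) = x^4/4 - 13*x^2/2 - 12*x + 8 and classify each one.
f'(x) = x^3 - 13*x - 12

Solve f'(x) = 0:
  Factor: x^3 - 13*x - 12 = (x - 4)*(x + 1)*(x + 3) = 0.
  ⇒ x = -3, -1, 4

f''(x) = 3*x^2 - 13
Second-derivative test at each critical point:
  f''(-3) = 14 > 0 → local minimum
  f''(-1) = -10 < 0 → local maximum
  f''(4) = 35 > 0 → local minimum

Critical points: x = -3 (local minimum); x = -1 (local maximum); x = 4 (local minimum)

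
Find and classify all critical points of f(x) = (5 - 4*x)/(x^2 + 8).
f'(x) = 2*(2*x^2 - 5*x - 16)/(x^4 + 16*x^2 + 64)

Solve f'(x) = 0:
  f'(x) = 2*(2*x^2 - 5*x - 16)/(x^2 + 8)^2; the denominator is positive wherever f is defined, so f'(x) = 0 ⇔ 4*x^2 - 10*x - 32 = 0.
  Factor: 4*x^2 - 10*x - 32 = 2*(2*x^2 - 5*x - 16); 2*x^2 - 5*x - 16 = 0 has no rational roots; quadratic formula: x = (5 ± √153)/4.
  ⇒ x = 5/4 - 3*sqrt(17)/4 ≈ -1.8423, 5/4 + 3*sqrt(17)/4 ≈ 4.3423

f''(x) = 2*(4*x^2*(5 - 4*x) + (12*x - 5)*(x^2 + 8))/(x^2 + 8)^3
Second-derivative test at each critical point:
  f''(-1.8423) = -0.1906 < 0 → local maximum
  f''(4.3423) = 0.0343 > 0 → local minimum

Critical points: x = 5/4 - 3*sqrt(17)/4 ≈ -1.8423 (local maximum); x = 5/4 + 3*sqrt(17)/4 ≈ 4.3423 (local minimum)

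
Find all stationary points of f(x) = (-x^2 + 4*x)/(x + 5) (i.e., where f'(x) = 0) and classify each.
f'(x) = (-x^2 - 10*x + 20)/(x^2 + 10*x + 25)

Solve f'(x) = 0:
  f'(x) = -(x^2 + 10*x - 20)/(x + 5)^2; the denominator is positive wherever f is defined, so f'(x) = 0 ⇔ -x^2 - 10*x + 20 = 0.
  x^2 + 10*x - 20 = 0 has no rational roots; quadratic formula: x = (-10 ± √180)/2.
  ⇒ x = -3*sqrt(5) - 5 ≈ -11.7082, -5 + 3*sqrt(5) ≈ 1.7082

f''(x) = -90/(x^3 + 15*x^2 + 75*x + 125)
Second-derivative test at each critical point:
  f''(-11.7082) = 0.2981 > 0 → local minimum
  f''(1.7082) = -0.2981 < 0 → local maximum

Critical points: x = -3*sqrt(5) - 5 ≈ -11.7082 (local minimum); x = -5 + 3*sqrt(5) ≈ 1.7082 (local maximum)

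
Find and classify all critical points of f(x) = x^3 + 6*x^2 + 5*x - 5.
f'(x) = 3*x^2 + 12*x + 5

Solve f'(x) = 0:
  3*x^2 + 12*x + 5 = 0 has no rational roots; quadratic formula: x = (-12 ± √84)/6.
  ⇒ x = -2 - sqrt(21)/3 ≈ -3.5275, -2 + sqrt(21)/3 ≈ -0.4725

f''(x) = 6*x + 12
Second-derivative test at each critical point:
  f''(-3.5275) = -9.1652 < 0 → local maximum
  f''(-0.4725) = 9.1652 > 0 → local minimum

Critical points: x = -2 - sqrt(21)/3 ≈ -3.5275 (local maximum); x = -2 + sqrt(21)/3 ≈ -0.4725 (local minimum)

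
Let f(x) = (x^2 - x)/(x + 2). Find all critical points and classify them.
f'(x) = (x^2 + 4*x - 2)/(x^2 + 4*x + 4)

Solve f'(x) = 0:
  f'(x) = (x^2 + 4*x - 2)/(x + 2)^2; the denominator is positive wherever f is defined, so f'(x) = 0 ⇔ x^2 + 4*x - 2 = 0.
  x^2 + 4*x - 2 = 0 has no rational roots; quadratic formula: x = (-4 ± √24)/2.
  ⇒ x = -sqrt(6) - 2 ≈ -4.4495, -2 + sqrt(6) ≈ 0.4495

f''(x) = 12/(x^3 + 6*x^2 + 12*x + 8)
Second-derivative test at each critical point:
  f''(-4.4495) = -0.8165 < 0 → local maximum
  f''(0.4495) = 0.8165 > 0 → local minimum

Critical points: x = -sqrt(6) - 2 ≈ -4.4495 (local maximum); x = -2 + sqrt(6) ≈ 0.4495 (local minimum)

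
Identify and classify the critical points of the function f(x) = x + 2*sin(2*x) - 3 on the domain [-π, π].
f'(x) = 4*cos(2*x) + 1

Solve f'(x) = 0 on [-π, π]:
  f'(x) = 0 ⇔ cos(2*x) = -1/4, i.e. 2*x = ±arccos(-1/4) + 2nπ; keep the solutions lying in [-π, π].
  ⇒ x = -pi + acos(-1/4)/2 ≈ -2.2299, -acos(-1/4)/2 ≈ -0.9117, acos(-1/4)/2 ≈ 0.9117, pi - acos(-1/4)/2 ≈ 2.2299

f''(x) = -8*sin(2*x)
Second-derivative test at each critical point:
  f''(-2.2299) = -7.7460 < 0 → local maximum
  f''(-0.9117) = 7.7460 > 0 → local minimum
  f''(0.9117) = -7.7460 < 0 → local maximum
  f''(2.2299) = 7.7460 > 0 → local minimum

Critical points: x = -pi + acos(-1/4)/2 ≈ -2.2299 (local maximum); x = -acos(-1/4)/2 ≈ -0.9117 (local minimum); x = acos(-1/4)/2 ≈ 0.9117 (local maximum); x = pi - acos(-1/4)/2 ≈ 2.2299 (local minimum)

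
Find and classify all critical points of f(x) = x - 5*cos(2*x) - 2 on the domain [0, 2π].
f'(x) = 10*sin(2*x) + 1

Solve f'(x) = 0 on [0, 2π]:
  f'(x) = 0 ⇔ sin(2*x) = -1/10, i.e. 2*x = arcsin(-1/10) + 2nπ or 2*x = π − arcsin(-1/10) + 2nπ; keep the solutions lying in [0, 2π].
  ⇒ x = asin(1/10)/2 + pi/2 ≈ 1.6209, pi - asin(1/10)/2 ≈ 3.0915, asin(1/10)/2 + 3*pi/2 ≈ 4.7625, -asin(1/10)/2 + 2*pi ≈ 6.2331

f''(x) = 20*cos(2*x)
Second-derivative test at each critical point:
  f''(1.6209) = -19.8997 < 0 → local maximum
  f''(3.0915) = 19.8997 > 0 → local minimum
  f''(4.7625) = -19.8997 < 0 → local maximum
  f''(6.2331) = 19.8997 > 0 → local minimum

Critical points: x = asin(1/10)/2 + pi/2 ≈ 1.6209 (local maximum); x = pi - asin(1/10)/2 ≈ 3.0915 (local minimum); x = asin(1/10)/2 + 3*pi/2 ≈ 4.7625 (local maximum); x = -asin(1/10)/2 + 2*pi ≈ 6.2331 (local minimum)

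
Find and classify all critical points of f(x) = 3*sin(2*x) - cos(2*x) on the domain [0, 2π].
f'(x) = 2*sin(2*x) + 6*cos(2*x)

Solve f'(x) = 0 on [0, 2π]:
  f'(x) = 0 ⇔ 3*cos(2*x) = -sin(2*x) ⇔ tan(2*x) = -3, i.e. 2*x = arctan(-3) + nπ; keep the solutions lying in [0, 2π].
  ⇒ x = -atan(3)/2 + pi/2 ≈ 0.9463, pi - atan(3)/2 ≈ 2.5171, -atan(3)/2 + 3*pi/2 ≈ 4.0879, -atan(3)/2 + 2*pi ≈ 5.6587

f''(x) = -12*sin(2*x) + 4*cos(2*x)
Second-derivative test at each critical point:
  f''(0.9463) = -12.6491 < 0 → local maximum
  f''(2.5171) = 12.6491 > 0 → local minimum
  f''(4.0879) = -12.6491 < 0 → local maximum
  f''(5.6587) = 12.6491 > 0 → local minimum

Critical points: x = -atan(3)/2 + pi/2 ≈ 0.9463 (local maximum); x = pi - atan(3)/2 ≈ 2.5171 (local minimum); x = -atan(3)/2 + 3*pi/2 ≈ 4.0879 (local maximum); x = -atan(3)/2 + 2*pi ≈ 5.6587 (local minimum)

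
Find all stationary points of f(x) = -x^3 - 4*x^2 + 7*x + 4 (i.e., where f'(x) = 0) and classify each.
f'(x) = -3*x^2 - 8*x + 7

Solve f'(x) = 0:
  3*x^2 + 8*x - 7 = 0 has no rational roots; quadratic formula: x = (-8 ± √148)/6.
  ⇒ x = -sqrt(37)/3 - 4/3 ≈ -3.3609, -4/3 + sqrt(37)/3 ≈ 0.6943

f''(x) = -6*x - 8
Second-derivative test at each critical point:
  f''(-3.3609) = 12.1655 > 0 → local minimum
  f''(0.6943) = -12.1655 < 0 → local maximum

Critical points: x = -sqrt(37)/3 - 4/3 ≈ -3.3609 (local minimum); x = -4/3 + sqrt(37)/3 ≈ 0.6943 (local maximum)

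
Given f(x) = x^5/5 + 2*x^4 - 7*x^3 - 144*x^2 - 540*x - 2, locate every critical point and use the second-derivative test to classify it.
f'(x) = x^4 + 8*x^3 - 21*x^2 - 288*x - 540

Solve f'(x) = 0:
  Factor: x^4 + 8*x^3 - 21*x^2 - 288*x - 540 = (x - 6)*(x + 3)*(x + 5)*(x + 6) = 0.
  ⇒ x = -6, -5, -3, 6

f''(x) = 4*x^3 + 24*x^2 - 42*x - 288
Second-derivative test at each critical point:
  f''(-6) = -36 < 0 → local maximum
  f''(-5) = 22 > 0 → local minimum
  f''(-3) = -54 < 0 → local maximum
  f''(6) = 1188 > 0 → local minimum

Critical points: x = -6 (local maximum); x = -5 (local minimum); x = -3 (local maximum); x = 6 (local minimum)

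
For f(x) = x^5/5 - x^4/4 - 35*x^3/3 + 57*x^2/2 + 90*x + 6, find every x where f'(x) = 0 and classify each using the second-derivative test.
f'(x) = x^4 - x^3 - 35*x^2 + 57*x + 90

Solve f'(x) = 0:
  Factor: x^4 - x^3 - 35*x^2 + 57*x + 90 = (x - 5)*(x - 3)*(x + 1)*(x + 6) = 0.
  ⇒ x = -6, -1, 3, 5

f''(x) = 4*x^3 - 3*x^2 - 70*x + 57
Second-derivative test at each critical point:
  f''(-6) = -495 < 0 → local maximum
  f''(-1) = 120 > 0 → local minimum
  f''(3) = -72 < 0 → local maximum
  f''(5) = 132 > 0 → local minimum

Critical points: x = -6 (local maximum); x = -1 (local minimum); x = 3 (local maximum); x = 5 (local minimum)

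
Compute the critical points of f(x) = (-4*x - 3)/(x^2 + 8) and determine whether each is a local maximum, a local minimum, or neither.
f'(x) = 2*(2*x^2 + 3*x - 16)/(x^4 + 16*x^2 + 64)

Solve f'(x) = 0:
  f'(x) = 2*(2*x^2 + 3*x - 16)/(x^2 + 8)^2; the denominator is positive wherever f is defined, so f'(x) = 0 ⇔ 4*x^2 + 6*x - 32 = 0.
  Factor: 4*x^2 + 6*x - 32 = 2*(2*x^2 + 3*x - 16); 2*x^2 + 3*x - 16 = 0 has no rational roots; quadratic formula: x = (-3 ± √137)/4.
  ⇒ x = -sqrt(137)/4 - 3/4 ≈ -3.6762, -3/4 + sqrt(137)/4 ≈ 2.1762

f''(x) = 2*(-4*x^2*(4*x + 3) + 3*(4*x + 1)*(x^2 + 8))/(x^2 + 8)^3
Second-derivative test at each critical point:
  f''(-3.6762) = -0.0506 < 0 → local maximum
  f''(2.1762) = 0.1443 > 0 → local minimum

Critical points: x = -sqrt(137)/4 - 3/4 ≈ -3.6762 (local maximum); x = -3/4 + sqrt(137)/4 ≈ 2.1762 (local minimum)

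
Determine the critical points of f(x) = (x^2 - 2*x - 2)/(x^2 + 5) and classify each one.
f'(x) = 2*(x^2 + 7*x - 5)/(x^4 + 10*x^2 + 25)

Solve f'(x) = 0:
  f'(x) = 2*(x^2 + 7*x - 5)/(x^2 + 5)^2; the denominator is positive wherever f is defined, so f'(x) = 0 ⇔ 2*x^2 + 14*x - 10 = 0.
  Factor: 2*x^2 + 14*x - 10 = 2*(x^2 + 7*x - 5); x^2 + 7*x - 5 = 0 has no rational roots; quadratic formula: x = (-7 ± √69)/2.
  ⇒ x = -sqrt(69)/2 - 7/2 ≈ -7.6533, -7/2 + sqrt(69)/2 ≈ 0.6533

f''(x) = 2*(-2*x^3 - 21*x^2 + 30*x + 35)/(x^6 + 15*x^4 + 75*x^2 + 125)
Second-derivative test at each critical point:
  f''(-7.6533) = -0.0041 < 0 → local maximum
  f''(0.6533) = 0.5641 > 0 → local minimum

Critical points: x = -sqrt(69)/2 - 7/2 ≈ -7.6533 (local maximum); x = -7/2 + sqrt(69)/2 ≈ 0.6533 (local minimum)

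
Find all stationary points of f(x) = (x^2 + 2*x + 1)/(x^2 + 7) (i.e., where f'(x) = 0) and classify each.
f'(x) = 2*(-x^2 + 6*x + 7)/(x^4 + 14*x^2 + 49)

Solve f'(x) = 0:
  f'(x) = -2*(x - 7)*(x + 1)/(x^2 + 7)^2; the denominator is positive wherever f is defined, so f'(x) = 0 ⇔ -2*x^2 + 12*x + 14 = 0.
  Factor: -2*x^2 + 12*x + 14 = -2*(x - 7)*(x + 1) = 0.
  ⇒ x = -1, 7

f''(x) = 4*(x^3 - 9*x^2 - 21*x + 21)/(x^6 + 21*x^4 + 147*x^2 + 343)
Second-derivative test at each critical point:
  f''(-1) = 1/4 > 0 → local minimum
  f''(7) = -1/196 < 0 → local maximum

Critical points: x = -1 (local minimum); x = 7 (local maximum)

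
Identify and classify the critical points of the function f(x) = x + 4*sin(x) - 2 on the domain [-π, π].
f'(x) = 4*cos(x) + 1

Solve f'(x) = 0 on [-π, π]:
  f'(x) = 0 ⇔ cos(x) = -1/4, i.e. x = ±arccos(-1/4) + 2nπ; keep the solutions lying in [-π, π].
  ⇒ x = -acos(-1/4) ≈ -1.8235, acos(-1/4) ≈ 1.8235

f''(x) = -4*sin(x)
Second-derivative test at each critical point:
  f''(-1.8235) = 3.8730 > 0 → local minimum
  f''(1.8235) = -3.8730 < 0 → local maximum

Critical points: x = -acos(-1/4) ≈ -1.8235 (local minimum); x = acos(-1/4) ≈ 1.8235 (local maximum)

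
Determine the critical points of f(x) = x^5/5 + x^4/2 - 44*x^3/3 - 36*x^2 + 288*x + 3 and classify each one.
f'(x) = x^4 + 2*x^3 - 44*x^2 - 72*x + 288

Solve f'(x) = 0:
  Factor: x^4 + 2*x^3 - 44*x^2 - 72*x + 288 = (x - 6)*(x - 2)*(x + 4)*(x + 6) = 0.
  ⇒ x = -6, -4, 2, 6

f''(x) = 4*x^3 + 6*x^2 - 88*x - 72
Second-derivative test at each critical point:
  f''(-6) = -192 < 0 → local maximum
  f''(-4) = 120 > 0 → local minimum
  f''(2) = -192 < 0 → local maximum
  f''(6) = 480 > 0 → local minimum

Critical points: x = -6 (local maximum); x = -4 (local minimum); x = 2 (local maximum); x = 6 (local minimum)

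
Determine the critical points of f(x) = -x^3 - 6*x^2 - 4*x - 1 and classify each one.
f'(x) = -3*x^2 - 12*x - 4

Solve f'(x) = 0:
  3*x^2 + 12*x + 4 = 0 has no rational roots; quadratic formula: x = (-12 ± √96)/6.
  ⇒ x = -2 - 2*sqrt(6)/3 ≈ -3.6330, -2 + 2*sqrt(6)/3 ≈ -0.3670

f''(x) = -6*x - 12
Second-derivative test at each critical point:
  f''(-3.6330) = 9.7980 > 0 → local minimum
  f''(-0.3670) = -9.7980 < 0 → local maximum

Critical points: x = -2 - 2*sqrt(6)/3 ≈ -3.6330 (local minimum); x = -2 + 2*sqrt(6)/3 ≈ -0.3670 (local maximum)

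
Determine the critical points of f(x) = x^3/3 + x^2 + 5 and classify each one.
f'(x) = x*(x + 2)

Solve f'(x) = 0:
  Factor: x^2 + 2*x = x*(x + 2) = 0.
  ⇒ x = -2, 0

f''(x) = 2*x + 2
Second-derivative test at each critical point:
  f''(-2) = -2 < 0 → local maximum
  f''(0) = 2 > 0 → local minimum

Critical points: x = -2 (local maximum); x = 0 (local minimum)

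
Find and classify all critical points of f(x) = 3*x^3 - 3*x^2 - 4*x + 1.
f'(x) = 9*x^2 - 6*x - 4

Solve f'(x) = 0:
  9*x^2 - 6*x - 4 = 0 has no rational roots; quadratic formula: x = (6 ± √180)/18.
  ⇒ x = 1/3 - sqrt(5)/3 ≈ -0.4120, 1/3 + sqrt(5)/3 ≈ 1.0787

f''(x) = 18*x - 6
Second-derivative test at each critical point:
  f''(-0.4120) = -13.4164 < 0 → local maximum
  f''(1.0787) = 13.4164 > 0 → local minimum

Critical points: x = 1/3 - sqrt(5)/3 ≈ -0.4120 (local maximum); x = 1/3 + sqrt(5)/3 ≈ 1.0787 (local minimum)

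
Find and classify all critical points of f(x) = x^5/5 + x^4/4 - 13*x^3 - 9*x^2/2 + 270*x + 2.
f'(x) = x^4 + x^3 - 39*x^2 - 9*x + 270

Solve f'(x) = 0:
  Factor: x^4 + x^3 - 39*x^2 - 9*x + 270 = (x - 5)*(x - 3)*(x + 3)*(x + 6) = 0.
  ⇒ x = -6, -3, 3, 5

f''(x) = 4*x^3 + 3*x^2 - 78*x - 9
Second-derivative test at each critical point:
  f''(-6) = -297 < 0 → local maximum
  f''(-3) = 144 > 0 → local minimum
  f''(3) = -108 < 0 → local maximum
  f''(5) = 176 > 0 → local minimum

Critical points: x = -6 (local maximum); x = -3 (local minimum); x = 3 (local maximum); x = 5 (local minimum)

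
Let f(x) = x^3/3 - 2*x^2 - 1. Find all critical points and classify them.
f'(x) = x*(x - 4)

Solve f'(x) = 0:
  Factor: x^2 - 4*x = x*(x - 4) = 0.
  ⇒ x = 0, 4

f''(x) = 2*x - 4
Second-derivative test at each critical point:
  f''(0) = -4 < 0 → local maximum
  f''(4) = 4 > 0 → local minimum

Critical points: x = 0 (local maximum); x = 4 (local minimum)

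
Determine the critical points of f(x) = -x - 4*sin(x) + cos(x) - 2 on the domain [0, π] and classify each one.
f'(x) = -sin(x) - 4*cos(x) - 1

Solve f'(x) = 0 on [0, π]:
  f'(x) = 0 ⇔ -sin(x) - 4*cos(x) = 1. Write the left side as R·cos(x + φ) with R = √((-4)² + 1²) = sqrt(17), cos φ = -4*sqrt(17)/17, sin φ = sqrt(17)/17; then cos(x + φ) = sqrt(17)/17. Solve for x and keep the solutions lying in [0, π].
  ⇒ x = pi - atan(15/8) ≈ 2.0608

f''(x) = 4*sin(x) - cos(x)
Second-derivative test at each critical point:
  f''(2.0608) = 4 > 0 → local minimum

Critical points: x = pi - atan(15/8) ≈ 2.0608 (local minimum)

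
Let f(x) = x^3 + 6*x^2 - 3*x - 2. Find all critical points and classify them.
f'(x) = 3*x^2 + 12*x - 3

Solve f'(x) = 0:
  Factor: 3*x^2 + 12*x - 3 = 3*(x^2 + 4*x - 1); x^2 + 4*x - 1 = 0 has no rational roots; quadratic formula: x = (-4 ± √20)/2.
  ⇒ x = -sqrt(5) - 2 ≈ -4.2361, -2 + sqrt(5) ≈ 0.2361

f''(x) = 6*x + 12
Second-derivative test at each critical point:
  f''(-4.2361) = -13.4164 < 0 → local maximum
  f''(0.2361) = 13.4164 > 0 → local minimum

Critical points: x = -sqrt(5) - 2 ≈ -4.2361 (local maximum); x = -2 + sqrt(5) ≈ 0.2361 (local minimum)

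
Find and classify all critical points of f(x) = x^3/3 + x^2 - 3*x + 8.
f'(x) = x^2 + 2*x - 3

Solve f'(x) = 0:
  Factor: x^2 + 2*x - 3 = (x - 1)*(x + 3) = 0.
  ⇒ x = -3, 1

f''(x) = 2*x + 2
Second-derivative test at each critical point:
  f''(-3) = -4 < 0 → local maximum
  f''(1) = 4 > 0 → local minimum

Critical points: x = -3 (local maximum); x = 1 (local minimum)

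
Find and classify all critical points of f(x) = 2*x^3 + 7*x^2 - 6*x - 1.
f'(x) = 6*x^2 + 14*x - 6

Solve f'(x) = 0:
  Factor: 6*x^2 + 14*x - 6 = 2*(3*x^2 + 7*x - 3); 3*x^2 + 7*x - 3 = 0 has no rational roots; quadratic formula: x = (-7 ± √85)/6.
  ⇒ x = -sqrt(85)/6 - 7/6 ≈ -2.7033, -7/6 + sqrt(85)/6 ≈ 0.3699

f''(x) = 12*x + 14
Second-derivative test at each critical point:
  f''(-2.7033) = -18.4391 < 0 → local maximum
  f''(0.3699) = 18.4391 > 0 → local minimum

Critical points: x = -sqrt(85)/6 - 7/6 ≈ -2.7033 (local maximum); x = -7/6 + sqrt(85)/6 ≈ 0.3699 (local minimum)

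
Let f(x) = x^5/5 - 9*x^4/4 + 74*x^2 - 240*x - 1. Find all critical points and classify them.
f'(x) = x^4 - 9*x^3 + 148*x - 240

Solve f'(x) = 0:
  Factor: x^4 - 9*x^3 + 148*x - 240 = (x - 6)*(x - 5)*(x - 2)*(x + 4) = 0.
  ⇒ x = -4, 2, 5, 6

f''(x) = 4*x^3 - 27*x^2 + 148
Second-derivative test at each critical point:
  f''(-4) = -540 < 0 → local maximum
  f''(2) = 72 > 0 → local minimum
  f''(5) = -27 < 0 → local maximum
  f''(6) = 40 > 0 → local minimum

Critical points: x = -4 (local maximum); x = 2 (local minimum); x = 5 (local maximum); x = 6 (local minimum)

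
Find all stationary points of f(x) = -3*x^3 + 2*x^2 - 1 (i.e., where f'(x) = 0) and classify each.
f'(x) = x*(4 - 9*x)

Solve f'(x) = 0:
  Factor: -9*x^2 + 4*x = -x*(9*x - 4) = 0.
  ⇒ x = 0, 4/9

f''(x) = 4 - 18*x
Second-derivative test at each critical point:
  f''(0) = 4 > 0 → local minimum
  f''(4/9) = -4 < 0 → local maximum

Critical points: x = 0 (local minimum); x = 4/9 (local maximum)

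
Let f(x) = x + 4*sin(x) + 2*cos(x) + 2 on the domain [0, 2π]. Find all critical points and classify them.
f'(x) = -2*sin(x) + 4*cos(x) + 1

Solve f'(x) = 0 on [0, 2π]:
  f'(x) = 0 ⇔ -2*sin(x) + 4*cos(x) = -1. Write the left side as R·cos(x + φ) with R = √(4² + 2²) = 2*sqrt(5), cos φ = 2*sqrt(5)/5, sin φ = sqrt(5)/5; then cos(x + φ) = -sqrt(5)/10. Solve for x and keep the solutions lying in [0, 2π].
  ⇒ x = atan((1 + 2*sqrt(19))/(-2 + sqrt(19))) ≈ 1.3327, atan((1 - 2*sqrt(19))/(-sqrt(19) - 2)) + pi ≈ 4.0232

f''(x) = -4*sin(x) - 2*cos(x)
Second-derivative test at each critical point:
  f''(1.3327) = -4.3589 < 0 → local maximum
  f''(4.0232) = 4.3589 > 0 → local minimum

Critical points: x = atan((1 + 2*sqrt(19))/(-2 + sqrt(19))) ≈ 1.3327 (local maximum); x = atan((1 - 2*sqrt(19))/(-sqrt(19) - 2)) + pi ≈ 4.0232 (local minimum)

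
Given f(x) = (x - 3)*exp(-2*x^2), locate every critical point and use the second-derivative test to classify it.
f'(x) = (-4*x*(x - 3) + 1)*exp(-2*x^2)

Solve f'(x) = 0:
  f'(x) = (-4*x^2 + 12*x + 1)·exp(-2*x^2) and exp(-2*x^2) > 0 for every x, so f'(x) = 0 ⇔ -4*x^2 + 12*x + 1 = 0.
  4*x^2 - 12*x - 1 = 0 has no rational roots; quadratic formula: x = (12 ± √160)/8.
  ⇒ x = 3/2 - sqrt(10)/2 ≈ -0.0811, 3/2 + sqrt(10)/2 ≈ 3.0811

f''(x) = 4*(4*x^2*(x - 3) - 3*x + 3)*exp(-2*x^2)
Second-derivative test at each critical point:
  f''(-0.0811) = 12.4837 > 0 → local minimum
  f''(3.0811) = -7.181e-08 < 0 → local maximum

Critical points: x = 3/2 - sqrt(10)/2 ≈ -0.0811 (local minimum); x = 3/2 + sqrt(10)/2 ≈ 3.0811 (local maximum)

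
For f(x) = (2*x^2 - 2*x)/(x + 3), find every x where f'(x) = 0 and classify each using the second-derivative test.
f'(x) = 2*(x^2 + 6*x - 3)/(x^2 + 6*x + 9)

Solve f'(x) = 0:
  f'(x) = 2*(x^2 + 6*x - 3)/(x + 3)^2; the denominator is positive wherever f is defined, so f'(x) = 0 ⇔ 2*x^2 + 12*x - 6 = 0.
  Factor: 2*x^2 + 12*x - 6 = 2*(x^2 + 6*x - 3); x^2 + 6*x - 3 = 0 has no rational roots; quadratic formula: x = (-6 ± √48)/2.
  ⇒ x = -2*sqrt(3) - 3 ≈ -6.4641, -3 + 2*sqrt(3) ≈ 0.4641

f''(x) = 48/(x^3 + 9*x^2 + 27*x + 27)
Second-derivative test at each critical point:
  f''(-6.4641) = -1.1547 < 0 → local maximum
  f''(0.4641) = 1.1547 > 0 → local minimum

Critical points: x = -2*sqrt(3) - 3 ≈ -6.4641 (local maximum); x = -3 + 2*sqrt(3) ≈ 0.4641 (local minimum)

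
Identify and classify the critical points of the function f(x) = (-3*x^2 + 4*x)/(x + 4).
f'(x) = (-3*x^2 - 24*x + 16)/(x^2 + 8*x + 16)

Solve f'(x) = 0:
  f'(x) = -(3*x^2 + 24*x - 16)/(x + 4)^2; the denominator is positive wherever f is defined, so f'(x) = 0 ⇔ -3*x^2 - 24*x + 16 = 0.
  3*x^2 + 24*x - 16 = 0 has no rational roots; quadratic formula: x = (-24 ± √768)/6.
  ⇒ x = -8*sqrt(3)/3 - 4 ≈ -8.6188, -4 + 8*sqrt(3)/3 ≈ 0.6188

f''(x) = -128/(x^3 + 12*x^2 + 48*x + 64)
Second-derivative test at each critical point:
  f''(-8.6188) = 1.2990 > 0 → local minimum
  f''(0.6188) = -1.2990 < 0 → local maximum

Critical points: x = -8*sqrt(3)/3 - 4 ≈ -8.6188 (local minimum); x = -4 + 8*sqrt(3)/3 ≈ 0.6188 (local maximum)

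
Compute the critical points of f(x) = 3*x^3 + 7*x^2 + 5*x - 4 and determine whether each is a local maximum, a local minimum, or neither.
f'(x) = 9*x^2 + 14*x + 5

Solve f'(x) = 0:
  Factor: 9*x^2 + 14*x + 5 = (x + 1)*(9*x + 5) = 0.
  ⇒ x = -1, -5/9

f''(x) = 18*x + 14
Second-derivative test at each critical point:
  f''(-1) = -4 < 0 → local maximum
  f''(-5/9) = 4 > 0 → local minimum

Critical points: x = -1 (local maximum); x = -5/9 (local minimum)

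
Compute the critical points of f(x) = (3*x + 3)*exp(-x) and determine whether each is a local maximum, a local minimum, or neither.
f'(x) = -3*x*exp(-x)

Solve f'(x) = 0:
  f'(x) = (-3*x)·exp(-x) and exp(-x) > 0 for every x, so f'(x) = 0 ⇔ -3*x = 0.
  -3*x = 0.
  ⇒ x = 0

f''(x) = 3*(x - 1)*exp(-x)
Second-derivative test at each critical point:
  f''(0) = -3 < 0 → local maximum

Critical points: x = 0 (local maximum)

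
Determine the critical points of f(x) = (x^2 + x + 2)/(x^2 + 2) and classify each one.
f'(x) = (2 - x^2)/(x^4 + 4*x^2 + 4)

Solve f'(x) = 0:
  f'(x) = -(x^2 - 2)/(x^2 + 2)^2; the denominator is positive wherever f is defined, so f'(x) = 0 ⇔ 2 - x^2 = 0.
  x^2 - 2 = 0 has no rational roots; quadratic formula: x = (0 ± √8)/2.
  ⇒ x = -sqrt(2) ≈ -1.4142, sqrt(2) ≈ 1.4142

f''(x) = 2*x*(x^2 - 6)/(x^6 + 6*x^4 + 12*x^2 + 8)
Second-derivative test at each critical point:
  f''(-1.4142) = 0.1768 > 0 → local minimum
  f''(1.4142) = -0.1768 < 0 → local maximum

Critical points: x = -sqrt(2) ≈ -1.4142 (local minimum); x = sqrt(2) ≈ 1.4142 (local maximum)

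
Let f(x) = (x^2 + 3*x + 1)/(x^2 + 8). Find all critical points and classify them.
f'(x) = (-3*x^2 + 14*x + 24)/(x^4 + 16*x^2 + 64)

Solve f'(x) = 0:
  f'(x) = -(x - 6)*(3*x + 4)/(x^2 + 8)^2; the denominator is positive wherever f is defined, so f'(x) = 0 ⇔ -3*x^2 + 14*x + 24 = 0.
  Factor: -3*x^2 + 14*x + 24 = -(x - 6)*(3*x + 4) = 0.
  ⇒ x = -4/3, 6

f''(x) = 2*(3*x^3 - 21*x^2 - 72*x + 56)/(x^6 + 24*x^4 + 192*x^2 + 512)
Second-derivative test at each critical point:
  f''(-4/3) = 81/352 > 0 → local minimum
  f''(6) = -1/88 < 0 → local maximum

Critical points: x = -4/3 (local minimum); x = 6 (local maximum)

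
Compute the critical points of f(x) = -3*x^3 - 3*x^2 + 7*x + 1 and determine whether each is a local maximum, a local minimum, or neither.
f'(x) = -9*x^2 - 6*x + 7

Solve f'(x) = 0:
  9*x^2 + 6*x - 7 = 0 has no rational roots; quadratic formula: x = (-6 ± √288)/18.
  ⇒ x = -2*sqrt(2)/3 - 1/3 ≈ -1.2761, -1/3 + 2*sqrt(2)/3 ≈ 0.6095

f''(x) = -18*x - 6
Second-derivative test at each critical point:
  f''(-1.2761) = 16.9706 > 0 → local minimum
  f''(0.6095) = -16.9706 < 0 → local maximum

Critical points: x = -2*sqrt(2)/3 - 1/3 ≈ -1.2761 (local minimum); x = -1/3 + 2*sqrt(2)/3 ≈ 0.6095 (local maximum)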